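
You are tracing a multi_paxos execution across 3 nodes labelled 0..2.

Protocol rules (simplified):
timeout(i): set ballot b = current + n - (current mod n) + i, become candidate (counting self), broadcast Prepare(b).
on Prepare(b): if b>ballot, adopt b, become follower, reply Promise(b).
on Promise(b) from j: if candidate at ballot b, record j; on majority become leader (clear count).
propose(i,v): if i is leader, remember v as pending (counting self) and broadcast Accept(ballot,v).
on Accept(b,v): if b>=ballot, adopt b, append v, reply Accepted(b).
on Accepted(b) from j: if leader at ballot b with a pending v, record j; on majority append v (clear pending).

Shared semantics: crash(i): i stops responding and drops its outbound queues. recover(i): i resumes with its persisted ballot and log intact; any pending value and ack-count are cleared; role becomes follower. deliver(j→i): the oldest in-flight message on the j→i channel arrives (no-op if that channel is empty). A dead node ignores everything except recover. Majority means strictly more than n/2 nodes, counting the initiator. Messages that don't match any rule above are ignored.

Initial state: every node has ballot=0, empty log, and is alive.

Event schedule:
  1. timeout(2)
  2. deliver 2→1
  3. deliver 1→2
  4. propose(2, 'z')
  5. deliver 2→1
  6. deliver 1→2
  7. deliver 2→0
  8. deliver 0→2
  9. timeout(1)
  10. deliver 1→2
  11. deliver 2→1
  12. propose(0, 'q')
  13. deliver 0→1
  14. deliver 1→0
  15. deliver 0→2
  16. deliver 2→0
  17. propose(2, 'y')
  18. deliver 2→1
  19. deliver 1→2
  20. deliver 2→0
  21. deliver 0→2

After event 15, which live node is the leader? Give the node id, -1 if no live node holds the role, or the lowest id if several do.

1

after 1 — timeout(2): n2:cand/b5/[-]
after 2 — deliver 2→1: n1:foll/b5/[-]
after 3 — deliver 1→2: n2:lead/b5/[-]
after 4 — propose(2,'z'): ·
after 5 — deliver 2→1: n1:foll/b5/[z]
after 6 — deliver 1→2: n2:lead/b5/[z]
after 7 — deliver 2→0: n0:foll/b5/[-]
after 8 — deliver 0→2: ·
after 9 — timeout(1): n1:cand/b7/[z]
after 10 — deliver 1→2: n2:foll/b7/[z]
after 11 — deliver 2→1: n1:lead/b7/[z]
after 12 — propose(0,'q'): ·
after 13 — deliver 0→1: ·
after 14 — deliver 1→0: n0:foll/b7/[-]
after 15 — deliver 0→2: ·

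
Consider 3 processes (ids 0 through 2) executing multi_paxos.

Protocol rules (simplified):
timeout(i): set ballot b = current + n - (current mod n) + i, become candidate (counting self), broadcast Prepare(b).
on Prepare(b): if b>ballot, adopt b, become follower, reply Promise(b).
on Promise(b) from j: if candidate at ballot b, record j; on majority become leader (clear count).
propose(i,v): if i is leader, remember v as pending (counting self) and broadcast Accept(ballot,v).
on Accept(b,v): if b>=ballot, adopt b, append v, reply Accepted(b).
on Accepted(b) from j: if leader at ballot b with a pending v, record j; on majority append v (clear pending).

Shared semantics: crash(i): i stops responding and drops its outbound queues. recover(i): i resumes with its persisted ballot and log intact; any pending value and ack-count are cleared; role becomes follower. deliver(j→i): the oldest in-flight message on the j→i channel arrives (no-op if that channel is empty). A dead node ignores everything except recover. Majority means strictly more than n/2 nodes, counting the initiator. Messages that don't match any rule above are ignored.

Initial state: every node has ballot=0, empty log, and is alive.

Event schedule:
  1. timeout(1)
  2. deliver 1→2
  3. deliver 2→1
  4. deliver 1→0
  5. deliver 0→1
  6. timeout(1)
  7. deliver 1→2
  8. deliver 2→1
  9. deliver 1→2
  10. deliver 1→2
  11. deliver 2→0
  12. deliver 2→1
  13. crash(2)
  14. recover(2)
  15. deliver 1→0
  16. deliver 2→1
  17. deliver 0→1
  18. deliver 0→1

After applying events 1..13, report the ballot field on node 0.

[1] timeout(1) → N1(cand b4 [-])
[2] deliver 1→2 → N2(foll b4 [-])
[3] deliver 2→1 → N1(lead b4 [-])
[4] deliver 1→0 → N0(foll b4 [-])
[5] deliver 0→1 → ∅
[6] timeout(1) → N1(cand b7 [-])
[7] deliver 1→2 → N2(foll b7 [-])
[8] deliver 2→1 → N1(lead b7 [-])
[9] deliver 1→2 → ∅
[10] deliver 1→2 → ∅
[11] deliver 2→0 → ∅
[12] deliver 2→1 → ∅
[13] crash(2) → N2(✗foll b7 [-])

4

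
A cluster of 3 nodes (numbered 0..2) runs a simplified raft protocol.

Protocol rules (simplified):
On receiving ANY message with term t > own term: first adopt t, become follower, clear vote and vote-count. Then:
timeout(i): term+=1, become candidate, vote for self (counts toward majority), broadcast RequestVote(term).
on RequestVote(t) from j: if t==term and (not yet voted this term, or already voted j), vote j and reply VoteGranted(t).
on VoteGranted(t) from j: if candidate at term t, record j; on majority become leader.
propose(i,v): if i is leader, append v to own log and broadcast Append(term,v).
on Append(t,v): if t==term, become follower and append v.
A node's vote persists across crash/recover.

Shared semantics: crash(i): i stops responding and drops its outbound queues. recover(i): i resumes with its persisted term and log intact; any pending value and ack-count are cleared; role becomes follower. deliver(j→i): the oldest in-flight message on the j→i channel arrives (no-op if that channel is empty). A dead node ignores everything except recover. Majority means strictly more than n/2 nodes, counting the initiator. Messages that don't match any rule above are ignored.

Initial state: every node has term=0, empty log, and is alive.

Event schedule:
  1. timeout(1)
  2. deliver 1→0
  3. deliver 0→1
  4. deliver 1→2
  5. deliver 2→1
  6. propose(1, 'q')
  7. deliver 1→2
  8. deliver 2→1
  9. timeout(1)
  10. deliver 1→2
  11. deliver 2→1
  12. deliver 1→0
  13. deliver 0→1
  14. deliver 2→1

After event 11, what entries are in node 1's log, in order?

after 1 — timeout(1): n1:cand/t1/[-]
after 2 — deliver 1→0: n0:foll/t1/[-]
after 3 — deliver 0→1: n1:lead/t1/[-]
after 4 — deliver 1→2: n2:foll/t1/[-]
after 5 — deliver 2→1: ·
after 6 — propose(1,'q'): n1:lead/t1/[q]
after 7 — deliver 1→2: n2:foll/t1/[q]
after 8 — deliver 2→1: ·
after 9 — timeout(1): n1:cand/t2/[q]
after 10 — deliver 1→2: n2:foll/t2/[q]
after 11 — deliver 2→1: n1:lead/t2/[q]

q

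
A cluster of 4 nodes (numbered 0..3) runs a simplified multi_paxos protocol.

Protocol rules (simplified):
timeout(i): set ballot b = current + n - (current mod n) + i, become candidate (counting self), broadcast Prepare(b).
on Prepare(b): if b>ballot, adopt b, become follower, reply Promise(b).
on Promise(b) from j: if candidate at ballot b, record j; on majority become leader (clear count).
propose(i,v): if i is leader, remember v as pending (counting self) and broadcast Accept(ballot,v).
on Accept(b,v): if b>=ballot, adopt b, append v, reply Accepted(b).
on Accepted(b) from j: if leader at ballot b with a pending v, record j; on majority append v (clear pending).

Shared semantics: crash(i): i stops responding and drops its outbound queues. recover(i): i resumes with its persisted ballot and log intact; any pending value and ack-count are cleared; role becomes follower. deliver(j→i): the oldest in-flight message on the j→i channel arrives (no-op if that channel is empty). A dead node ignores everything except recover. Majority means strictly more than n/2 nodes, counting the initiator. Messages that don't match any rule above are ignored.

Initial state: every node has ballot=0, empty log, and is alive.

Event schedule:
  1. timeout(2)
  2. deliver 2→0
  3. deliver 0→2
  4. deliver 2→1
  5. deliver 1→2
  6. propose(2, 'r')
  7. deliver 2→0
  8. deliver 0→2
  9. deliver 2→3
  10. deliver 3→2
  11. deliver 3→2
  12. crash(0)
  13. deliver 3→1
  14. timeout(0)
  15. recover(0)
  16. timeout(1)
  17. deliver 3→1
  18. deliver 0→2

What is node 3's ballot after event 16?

step 1 timeout(2): 2={cand,b=6,log=-}
step 2 deliver 2→0: 0={foll,b=6,log=-}
step 3 deliver 0→2: —
step 4 deliver 2→1: 1={foll,b=6,log=-}
step 5 deliver 1→2: 2={lead,b=6,log=-}
step 6 propose(2,'r'): —
step 7 deliver 2→0: 0={foll,b=6,log=r}
step 8 deliver 0→2: —
step 9 deliver 2→3: 3={foll,b=6,log=-}
step 10 deliver 3→2: —
step 11 deliver 3→2: —
step 12 crash(0): 0={✗foll,b=6,log=r}
step 13 deliver 3→1: —
step 14 timeout(0): —
step 15 recover(0): 0={foll,b=6,log=r}
step 16 timeout(1): 1={cand,b=9,log=-}

6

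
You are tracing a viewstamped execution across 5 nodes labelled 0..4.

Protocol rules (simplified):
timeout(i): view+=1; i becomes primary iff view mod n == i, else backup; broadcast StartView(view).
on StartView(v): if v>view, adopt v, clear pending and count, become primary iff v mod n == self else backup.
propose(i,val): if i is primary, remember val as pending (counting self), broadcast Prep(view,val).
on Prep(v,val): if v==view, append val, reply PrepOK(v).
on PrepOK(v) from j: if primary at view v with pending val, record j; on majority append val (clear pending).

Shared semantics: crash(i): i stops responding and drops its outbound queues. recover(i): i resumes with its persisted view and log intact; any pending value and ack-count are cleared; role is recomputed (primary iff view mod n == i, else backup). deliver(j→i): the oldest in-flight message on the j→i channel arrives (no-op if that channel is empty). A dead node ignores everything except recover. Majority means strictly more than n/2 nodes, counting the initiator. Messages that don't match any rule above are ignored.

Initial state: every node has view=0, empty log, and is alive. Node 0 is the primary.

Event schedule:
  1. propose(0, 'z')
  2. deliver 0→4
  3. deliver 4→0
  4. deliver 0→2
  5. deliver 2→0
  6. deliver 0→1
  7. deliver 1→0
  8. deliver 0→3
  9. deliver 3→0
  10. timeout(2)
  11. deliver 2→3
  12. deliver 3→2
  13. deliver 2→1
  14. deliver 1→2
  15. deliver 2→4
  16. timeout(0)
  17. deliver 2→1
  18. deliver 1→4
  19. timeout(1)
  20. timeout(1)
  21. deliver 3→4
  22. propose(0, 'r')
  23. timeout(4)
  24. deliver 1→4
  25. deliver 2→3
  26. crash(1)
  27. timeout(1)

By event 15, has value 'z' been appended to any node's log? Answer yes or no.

yes

e1 propose(0,'z'): ·
e2 deliver 0→4: 4[back,v=0,z]
e3 deliver 4→0: ·
e4 deliver 0→2: 2[back,v=0,z]
e5 deliver 2→0: 0[prim,v=0,z]
e6 deliver 0→1: 1[back,v=0,z]
e7 deliver 1→0: ·
e8 deliver 0→3: 3[back,v=0,z]
e9 deliver 3→0: ·
e10 timeout(2): 2[back,v=1,z]
e11 deliver 2→3: 3[back,v=1,z]
e12 deliver 3→2: ·
e13 deliver 2→1: 1[prim,v=1,z]
e14 deliver 1→2: ·
e15 deliver 2→4: 4[back,v=1,z]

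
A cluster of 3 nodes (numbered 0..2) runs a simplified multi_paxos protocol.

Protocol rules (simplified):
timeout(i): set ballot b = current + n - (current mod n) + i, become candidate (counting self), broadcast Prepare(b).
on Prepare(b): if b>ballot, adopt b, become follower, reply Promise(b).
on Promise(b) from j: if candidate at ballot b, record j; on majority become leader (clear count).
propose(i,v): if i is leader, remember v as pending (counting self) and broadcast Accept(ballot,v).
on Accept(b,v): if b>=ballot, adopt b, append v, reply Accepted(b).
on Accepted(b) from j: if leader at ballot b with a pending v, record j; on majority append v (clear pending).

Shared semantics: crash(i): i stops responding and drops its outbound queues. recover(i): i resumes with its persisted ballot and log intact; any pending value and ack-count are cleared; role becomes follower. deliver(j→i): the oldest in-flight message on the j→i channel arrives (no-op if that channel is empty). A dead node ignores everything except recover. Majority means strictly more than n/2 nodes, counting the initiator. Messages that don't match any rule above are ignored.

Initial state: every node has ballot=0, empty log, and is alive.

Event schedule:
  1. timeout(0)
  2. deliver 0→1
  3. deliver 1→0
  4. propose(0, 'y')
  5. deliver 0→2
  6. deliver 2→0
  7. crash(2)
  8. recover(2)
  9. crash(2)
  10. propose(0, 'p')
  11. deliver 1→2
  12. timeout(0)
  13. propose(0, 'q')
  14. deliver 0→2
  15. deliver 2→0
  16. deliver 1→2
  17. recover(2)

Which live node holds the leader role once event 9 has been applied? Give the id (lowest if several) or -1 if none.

e1 timeout(0): 0[cand,b=3,-]
e2 deliver 0→1: 1[foll,b=3,-]
e3 deliver 1→0: 0[lead,b=3,-]
e4 propose(0,'y'): ·
e5 deliver 0→2: 2[foll,b=3,-]
e6 deliver 2→0: ·
e7 crash(2): 2[✗foll,b=3,-]
e8 recover(2): 2[foll,b=3,-]
e9 crash(2): 2[✗foll,b=3,-]

0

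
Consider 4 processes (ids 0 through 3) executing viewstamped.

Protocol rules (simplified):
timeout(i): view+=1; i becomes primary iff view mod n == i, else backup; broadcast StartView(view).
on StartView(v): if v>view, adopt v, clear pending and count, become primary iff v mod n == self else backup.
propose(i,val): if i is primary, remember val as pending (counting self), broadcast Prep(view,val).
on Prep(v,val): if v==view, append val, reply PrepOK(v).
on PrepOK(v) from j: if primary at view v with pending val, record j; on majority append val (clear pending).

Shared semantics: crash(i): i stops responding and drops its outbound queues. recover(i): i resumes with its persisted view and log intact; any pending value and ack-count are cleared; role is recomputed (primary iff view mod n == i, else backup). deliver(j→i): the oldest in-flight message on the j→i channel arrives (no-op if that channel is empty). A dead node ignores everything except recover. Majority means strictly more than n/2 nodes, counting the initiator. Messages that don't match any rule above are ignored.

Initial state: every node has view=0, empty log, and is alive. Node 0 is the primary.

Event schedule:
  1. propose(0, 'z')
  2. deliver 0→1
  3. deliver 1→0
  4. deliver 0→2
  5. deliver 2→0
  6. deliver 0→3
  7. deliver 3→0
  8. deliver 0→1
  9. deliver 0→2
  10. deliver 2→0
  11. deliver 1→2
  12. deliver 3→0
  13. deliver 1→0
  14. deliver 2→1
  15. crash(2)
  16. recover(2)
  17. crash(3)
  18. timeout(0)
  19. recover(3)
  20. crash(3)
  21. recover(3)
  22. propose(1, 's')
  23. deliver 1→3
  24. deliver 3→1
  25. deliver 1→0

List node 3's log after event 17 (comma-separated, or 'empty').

z

step 1 propose(0,'z'): —
step 2 deliver 0→1: 1={back,v=0,log=z}
step 3 deliver 1→0: —
step 4 deliver 0→2: 2={back,v=0,log=z}
step 5 deliver 2→0: 0={prim,v=0,log=z}
step 6 deliver 0→3: 3={back,v=0,log=z}
step 7 deliver 3→0: —
step 8 deliver 0→1: —
step 9 deliver 0→2: —
step 10 deliver 2→0: —
step 11 deliver 1→2: —
step 12 deliver 3→0: —
step 13 deliver 1→0: —
step 14 deliver 2→1: —
step 15 crash(2): 2={✗back,v=0,log=z}
step 16 recover(2): 2={back,v=0,log=z}
step 17 crash(3): 3={✗back,v=0,log=z}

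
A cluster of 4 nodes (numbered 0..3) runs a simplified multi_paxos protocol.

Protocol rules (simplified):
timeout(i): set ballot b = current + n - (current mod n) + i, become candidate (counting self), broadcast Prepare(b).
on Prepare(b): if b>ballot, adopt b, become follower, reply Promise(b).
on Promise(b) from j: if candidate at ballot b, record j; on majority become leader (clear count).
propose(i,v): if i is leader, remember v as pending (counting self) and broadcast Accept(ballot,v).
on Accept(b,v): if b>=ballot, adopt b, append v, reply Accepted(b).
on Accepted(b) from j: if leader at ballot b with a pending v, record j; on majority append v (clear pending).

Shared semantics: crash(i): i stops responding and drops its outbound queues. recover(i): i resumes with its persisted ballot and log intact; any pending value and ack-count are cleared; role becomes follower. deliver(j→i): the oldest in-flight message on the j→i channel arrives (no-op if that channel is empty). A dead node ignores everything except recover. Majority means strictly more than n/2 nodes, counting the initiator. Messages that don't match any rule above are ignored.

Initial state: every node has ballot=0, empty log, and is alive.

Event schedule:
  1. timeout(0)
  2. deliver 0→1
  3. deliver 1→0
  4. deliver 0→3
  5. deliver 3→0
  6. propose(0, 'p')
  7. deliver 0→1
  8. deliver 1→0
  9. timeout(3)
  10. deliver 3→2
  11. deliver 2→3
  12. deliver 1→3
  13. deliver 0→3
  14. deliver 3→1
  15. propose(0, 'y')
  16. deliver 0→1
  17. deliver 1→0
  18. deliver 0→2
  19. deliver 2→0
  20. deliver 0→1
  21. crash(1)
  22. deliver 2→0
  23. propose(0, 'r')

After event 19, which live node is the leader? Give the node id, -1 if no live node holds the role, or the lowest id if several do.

0

[1] timeout(0) → N0(cand b4 [-])
[2] deliver 0→1 → N1(foll b4 [-])
[3] deliver 1→0 → ∅
[4] deliver 0→3 → N3(foll b4 [-])
[5] deliver 3→0 → N0(lead b4 [-])
[6] propose(0,'p') → ∅
[7] deliver 0→1 → N1(foll b4 [p])
[8] deliver 1→0 → ∅
[9] timeout(3) → N3(cand b11 [-])
[10] deliver 3→2 → N2(foll b11 [-])
[11] deliver 2→3 → ∅
[12] deliver 1→3 → ∅
[13] deliver 0→3 → ∅
[14] deliver 3→1 → N1(foll b11 [p])
[15] propose(0,'y') → ∅
[16] deliver 0→1 → ∅
[17] deliver 1→0 → ∅
[18] deliver 0→2 → ∅
[19] deliver 2→0 → ∅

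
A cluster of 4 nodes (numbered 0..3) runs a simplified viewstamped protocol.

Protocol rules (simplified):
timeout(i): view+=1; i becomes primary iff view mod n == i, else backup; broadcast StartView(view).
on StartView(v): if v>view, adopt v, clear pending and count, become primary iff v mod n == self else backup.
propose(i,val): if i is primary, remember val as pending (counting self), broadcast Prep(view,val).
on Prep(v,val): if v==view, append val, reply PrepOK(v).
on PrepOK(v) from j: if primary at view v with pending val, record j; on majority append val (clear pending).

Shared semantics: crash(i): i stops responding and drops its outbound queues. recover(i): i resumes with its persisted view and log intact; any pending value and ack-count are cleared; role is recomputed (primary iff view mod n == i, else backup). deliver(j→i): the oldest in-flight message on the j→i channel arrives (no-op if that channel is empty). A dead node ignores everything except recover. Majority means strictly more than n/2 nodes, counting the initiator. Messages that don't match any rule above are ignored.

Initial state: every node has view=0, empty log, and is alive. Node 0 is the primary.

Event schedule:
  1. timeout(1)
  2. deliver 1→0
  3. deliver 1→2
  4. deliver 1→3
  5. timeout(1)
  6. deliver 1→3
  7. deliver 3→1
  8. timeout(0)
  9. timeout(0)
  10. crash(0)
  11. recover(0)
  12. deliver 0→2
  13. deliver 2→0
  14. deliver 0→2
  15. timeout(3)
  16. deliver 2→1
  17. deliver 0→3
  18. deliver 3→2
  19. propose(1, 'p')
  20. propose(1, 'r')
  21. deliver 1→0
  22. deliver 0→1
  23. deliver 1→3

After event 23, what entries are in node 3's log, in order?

empty

step 1 timeout(1): 1={prim,v=1,log=-}
step 2 deliver 1→0: 0={back,v=1,log=-}
step 3 deliver 1→2: 2={back,v=1,log=-}
step 4 deliver 1→3: 3={back,v=1,log=-}
step 5 timeout(1): 1={back,v=2,log=-}
step 6 deliver 1→3: 3={back,v=2,log=-}
step 7 deliver 3→1: —
step 8 timeout(0): 0={back,v=2,log=-}
step 9 timeout(0): 0={back,v=3,log=-}
step 10 crash(0): 0={✗back,v=3,log=-}
step 11 recover(0): 0={back,v=3,log=-}
step 12 deliver 0→2: —
step 13 deliver 2→0: —
step 14 deliver 0→2: —
step 15 timeout(3): 3={prim,v=3,log=-}
step 16 deliver 2→1: —
step 17 deliver 0→3: —
step 18 deliver 3→2: 2={back,v=3,log=-}
step 19 propose(1,'p'): —
step 20 propose(1,'r'): —
step 21 deliver 1→0: —
step 22 deliver 0→1: —
step 23 deliver 1→3: —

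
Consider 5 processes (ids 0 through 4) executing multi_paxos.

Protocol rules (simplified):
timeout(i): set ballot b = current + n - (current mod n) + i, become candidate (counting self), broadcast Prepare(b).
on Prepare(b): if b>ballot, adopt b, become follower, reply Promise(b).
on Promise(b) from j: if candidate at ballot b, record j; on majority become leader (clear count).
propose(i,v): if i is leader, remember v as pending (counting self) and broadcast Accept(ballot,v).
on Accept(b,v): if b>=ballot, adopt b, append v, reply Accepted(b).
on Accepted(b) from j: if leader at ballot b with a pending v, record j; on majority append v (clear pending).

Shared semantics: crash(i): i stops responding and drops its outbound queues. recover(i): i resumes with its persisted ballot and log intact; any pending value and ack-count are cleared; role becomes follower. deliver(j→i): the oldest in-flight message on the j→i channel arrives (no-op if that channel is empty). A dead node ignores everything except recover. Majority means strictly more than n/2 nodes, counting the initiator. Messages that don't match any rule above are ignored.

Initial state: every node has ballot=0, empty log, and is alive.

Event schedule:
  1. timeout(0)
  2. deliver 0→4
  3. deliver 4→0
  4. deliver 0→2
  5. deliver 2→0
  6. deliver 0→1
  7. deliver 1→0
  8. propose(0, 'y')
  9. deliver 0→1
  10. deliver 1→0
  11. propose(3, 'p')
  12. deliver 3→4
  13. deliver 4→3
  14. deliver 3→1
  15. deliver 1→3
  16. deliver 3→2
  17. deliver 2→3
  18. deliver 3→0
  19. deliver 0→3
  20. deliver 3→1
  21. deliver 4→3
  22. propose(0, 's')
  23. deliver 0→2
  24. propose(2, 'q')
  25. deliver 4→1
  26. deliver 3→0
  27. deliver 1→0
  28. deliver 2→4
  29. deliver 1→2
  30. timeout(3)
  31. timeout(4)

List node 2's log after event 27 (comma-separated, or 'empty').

after 1 — timeout(0): n0:cand/b5/[-]
after 2 — deliver 0→4: n4:foll/b5/[-]
after 3 — deliver 4→0: ·
after 4 — deliver 0→2: n2:foll/b5/[-]
after 5 — deliver 2→0: n0:lead/b5/[-]
after 6 — deliver 0→1: n1:foll/b5/[-]
after 7 — deliver 1→0: ·
after 8 — propose(0,'y'): ·
after 9 — deliver 0→1: n1:foll/b5/[y]
after 10 — deliver 1→0: ·
after 11 — propose(3,'p'): ·
after 12 — deliver 3→4: ·
after 13 — deliver 4→3: ·
after 14 — deliver 3→1: ·
after 15 — deliver 1→3: ·
after 16 — deliver 3→2: ·
after 17 — deliver 2→3: ·
after 18 — deliver 3→0: ·
after 19 — deliver 0→3: n3:foll/b5/[-]
after 20 — deliver 3→1: ·
after 21 — deliver 4→3: ·
after 22 — propose(0,'s'): ·
after 23 — deliver 0→2: n2:foll/b5/[y]
after 24 — propose(2,'q'): ·
after 25 — deliver 4→1: ·
after 26 — deliver 3→0: ·
after 27 — deliver 1→0: ·

y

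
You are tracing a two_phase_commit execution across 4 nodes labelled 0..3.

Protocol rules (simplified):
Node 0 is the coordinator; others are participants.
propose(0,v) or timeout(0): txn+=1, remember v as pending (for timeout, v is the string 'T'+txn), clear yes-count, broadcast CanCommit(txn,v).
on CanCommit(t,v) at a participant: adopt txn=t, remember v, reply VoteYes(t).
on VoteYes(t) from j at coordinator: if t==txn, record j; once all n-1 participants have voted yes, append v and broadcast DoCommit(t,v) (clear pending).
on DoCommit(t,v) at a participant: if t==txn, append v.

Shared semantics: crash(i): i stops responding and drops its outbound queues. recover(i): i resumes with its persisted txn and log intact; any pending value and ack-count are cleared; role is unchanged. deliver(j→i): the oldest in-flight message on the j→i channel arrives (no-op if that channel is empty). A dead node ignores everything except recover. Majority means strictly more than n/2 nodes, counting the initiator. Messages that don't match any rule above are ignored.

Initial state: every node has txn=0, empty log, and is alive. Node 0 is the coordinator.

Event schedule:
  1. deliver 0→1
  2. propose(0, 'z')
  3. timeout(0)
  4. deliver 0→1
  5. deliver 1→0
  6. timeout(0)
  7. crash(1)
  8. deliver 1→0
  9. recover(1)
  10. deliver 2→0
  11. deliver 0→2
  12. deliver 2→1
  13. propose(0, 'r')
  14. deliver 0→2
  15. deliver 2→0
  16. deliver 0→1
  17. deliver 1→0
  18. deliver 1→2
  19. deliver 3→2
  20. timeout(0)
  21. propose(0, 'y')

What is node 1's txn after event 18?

2

[1] deliver 0→1 → ∅
[2] propose(0,'z') → N0(coor t1 [-])
[3] timeout(0) → N0(coor t2 [-])
[4] deliver 0→1 → N1(part t1 [-])
[5] deliver 1→0 → ∅
[6] timeout(0) → N0(coor t3 [-])
[7] crash(1) → N1(✗part t1 [-])
[8] deliver 1→0 → ∅
[9] recover(1) → N1(part t1 [-])
[10] deliver 2→0 → ∅
[11] deliver 0→2 → N2(part t1 [-])
[12] deliver 2→1 → ∅
[13] propose(0,'r') → N0(coor t4 [-])
[14] deliver 0→2 → N2(part t2 [-])
[15] deliver 2→0 → ∅
[16] deliver 0→1 → N1(part t2 [-])
[17] deliver 1→0 → ∅
[18] deliver 1→2 → ∅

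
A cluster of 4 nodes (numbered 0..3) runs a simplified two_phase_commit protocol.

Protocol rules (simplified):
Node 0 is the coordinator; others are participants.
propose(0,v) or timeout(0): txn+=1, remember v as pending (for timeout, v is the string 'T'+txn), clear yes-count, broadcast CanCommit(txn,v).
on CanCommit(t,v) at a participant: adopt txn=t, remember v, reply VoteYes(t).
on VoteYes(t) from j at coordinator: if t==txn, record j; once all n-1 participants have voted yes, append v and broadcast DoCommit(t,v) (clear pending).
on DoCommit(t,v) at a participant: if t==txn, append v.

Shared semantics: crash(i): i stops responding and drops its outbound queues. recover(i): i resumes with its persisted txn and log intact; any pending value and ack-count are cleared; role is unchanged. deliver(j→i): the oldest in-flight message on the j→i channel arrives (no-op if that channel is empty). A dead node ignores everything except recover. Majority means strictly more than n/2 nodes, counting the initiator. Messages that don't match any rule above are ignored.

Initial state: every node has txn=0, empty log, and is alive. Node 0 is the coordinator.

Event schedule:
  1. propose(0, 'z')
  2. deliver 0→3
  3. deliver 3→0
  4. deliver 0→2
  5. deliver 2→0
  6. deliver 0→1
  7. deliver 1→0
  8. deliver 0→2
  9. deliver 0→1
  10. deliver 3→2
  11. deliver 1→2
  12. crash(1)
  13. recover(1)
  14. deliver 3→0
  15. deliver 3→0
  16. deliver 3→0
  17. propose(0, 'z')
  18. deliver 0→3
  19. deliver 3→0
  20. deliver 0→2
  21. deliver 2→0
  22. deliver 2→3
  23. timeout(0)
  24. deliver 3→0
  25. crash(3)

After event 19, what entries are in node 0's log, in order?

[1] propose(0,'z') → N0(coor t1 [-])
[2] deliver 0→3 → N3(part t1 [-])
[3] deliver 3→0 → ∅
[4] deliver 0→2 → N2(part t1 [-])
[5] deliver 2→0 → ∅
[6] deliver 0→1 → N1(part t1 [-])
[7] deliver 1→0 → N0(coor t1 [z])
[8] deliver 0→2 → N2(part t1 [z])
[9] deliver 0→1 → N1(part t1 [z])
[10] deliver 3→2 → ∅
[11] deliver 1→2 → ∅
[12] crash(1) → N1(✗part t1 [z])
[13] recover(1) → N1(part t1 [z])
[14] deliver 3→0 → ∅
[15] deliver 3→0 → ∅
[16] deliver 3→0 → ∅
[17] propose(0,'z') → N0(coor t2 [z])
[18] deliver 0→3 → N3(part t1 [z])
[19] deliver 3→0 → ∅

z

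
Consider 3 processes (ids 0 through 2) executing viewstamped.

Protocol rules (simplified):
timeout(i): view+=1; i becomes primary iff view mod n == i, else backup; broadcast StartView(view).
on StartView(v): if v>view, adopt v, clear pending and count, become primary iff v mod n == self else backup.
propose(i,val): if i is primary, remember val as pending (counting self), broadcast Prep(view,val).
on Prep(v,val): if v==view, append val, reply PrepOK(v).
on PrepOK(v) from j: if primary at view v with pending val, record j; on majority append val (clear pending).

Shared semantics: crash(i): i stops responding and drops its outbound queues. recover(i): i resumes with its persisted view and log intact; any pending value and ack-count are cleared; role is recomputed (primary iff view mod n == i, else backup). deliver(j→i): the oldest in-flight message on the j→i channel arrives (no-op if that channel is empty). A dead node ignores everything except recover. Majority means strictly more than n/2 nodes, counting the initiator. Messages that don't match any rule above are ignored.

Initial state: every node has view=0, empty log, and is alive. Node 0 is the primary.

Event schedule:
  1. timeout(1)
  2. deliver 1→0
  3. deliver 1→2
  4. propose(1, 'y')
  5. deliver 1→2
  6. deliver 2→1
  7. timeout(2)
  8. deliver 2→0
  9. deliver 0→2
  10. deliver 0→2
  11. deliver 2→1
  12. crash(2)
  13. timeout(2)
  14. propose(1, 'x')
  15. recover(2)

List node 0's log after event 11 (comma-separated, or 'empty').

step 1 timeout(1): 1={prim,v=1,log=-}
step 2 deliver 1→0: 0={back,v=1,log=-}
step 3 deliver 1→2: 2={back,v=1,log=-}
step 4 propose(1,'y'): —
step 5 deliver 1→2: 2={back,v=1,log=y}
step 6 deliver 2→1: 1={prim,v=1,log=y}
step 7 timeout(2): 2={prim,v=2,log=y}
step 8 deliver 2→0: 0={back,v=2,log=-}
step 9 deliver 0→2: —
step 10 deliver 0→2: —
step 11 deliver 2→1: 1={back,v=2,log=y}

empty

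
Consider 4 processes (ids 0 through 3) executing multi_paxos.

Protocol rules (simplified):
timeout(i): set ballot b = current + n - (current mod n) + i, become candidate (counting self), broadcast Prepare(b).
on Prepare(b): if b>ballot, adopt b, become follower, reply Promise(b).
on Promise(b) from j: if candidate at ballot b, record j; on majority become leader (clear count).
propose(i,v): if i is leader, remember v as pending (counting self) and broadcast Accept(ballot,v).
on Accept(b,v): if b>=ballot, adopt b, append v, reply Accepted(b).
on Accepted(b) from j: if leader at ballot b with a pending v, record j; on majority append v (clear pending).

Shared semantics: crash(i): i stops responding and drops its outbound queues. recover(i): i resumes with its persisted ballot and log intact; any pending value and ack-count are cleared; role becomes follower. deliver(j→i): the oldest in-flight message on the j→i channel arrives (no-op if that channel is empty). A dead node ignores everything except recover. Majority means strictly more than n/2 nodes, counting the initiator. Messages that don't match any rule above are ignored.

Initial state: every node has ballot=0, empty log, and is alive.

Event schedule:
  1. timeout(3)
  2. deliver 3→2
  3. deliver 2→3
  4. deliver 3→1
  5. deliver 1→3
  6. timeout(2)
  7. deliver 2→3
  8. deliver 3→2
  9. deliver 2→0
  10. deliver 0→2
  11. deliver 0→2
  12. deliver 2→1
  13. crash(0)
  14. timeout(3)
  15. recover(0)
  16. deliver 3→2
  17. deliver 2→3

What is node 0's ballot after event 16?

after 1 — timeout(3): n3:cand/b7/[-]
after 2 — deliver 3→2: n2:foll/b7/[-]
after 3 — deliver 2→3: ·
after 4 — deliver 3→1: n1:foll/b7/[-]
after 5 — deliver 1→3: n3:lead/b7/[-]
after 6 — timeout(2): n2:cand/b10/[-]
after 7 — deliver 2→3: n3:foll/b10/[-]
after 8 — deliver 3→2: ·
after 9 — deliver 2→0: n0:foll/b10/[-]
after 10 — deliver 0→2: n2:lead/b10/[-]
after 11 — deliver 0→2: ·
after 12 — deliver 2→1: n1:foll/b10/[-]
after 13 — crash(0): n0:✗foll/b10/[-]
after 14 — timeout(3): n3:cand/b15/[-]
after 15 — recover(0): n0:foll/b10/[-]
after 16 — deliver 3→2: n2:foll/b15/[-]

10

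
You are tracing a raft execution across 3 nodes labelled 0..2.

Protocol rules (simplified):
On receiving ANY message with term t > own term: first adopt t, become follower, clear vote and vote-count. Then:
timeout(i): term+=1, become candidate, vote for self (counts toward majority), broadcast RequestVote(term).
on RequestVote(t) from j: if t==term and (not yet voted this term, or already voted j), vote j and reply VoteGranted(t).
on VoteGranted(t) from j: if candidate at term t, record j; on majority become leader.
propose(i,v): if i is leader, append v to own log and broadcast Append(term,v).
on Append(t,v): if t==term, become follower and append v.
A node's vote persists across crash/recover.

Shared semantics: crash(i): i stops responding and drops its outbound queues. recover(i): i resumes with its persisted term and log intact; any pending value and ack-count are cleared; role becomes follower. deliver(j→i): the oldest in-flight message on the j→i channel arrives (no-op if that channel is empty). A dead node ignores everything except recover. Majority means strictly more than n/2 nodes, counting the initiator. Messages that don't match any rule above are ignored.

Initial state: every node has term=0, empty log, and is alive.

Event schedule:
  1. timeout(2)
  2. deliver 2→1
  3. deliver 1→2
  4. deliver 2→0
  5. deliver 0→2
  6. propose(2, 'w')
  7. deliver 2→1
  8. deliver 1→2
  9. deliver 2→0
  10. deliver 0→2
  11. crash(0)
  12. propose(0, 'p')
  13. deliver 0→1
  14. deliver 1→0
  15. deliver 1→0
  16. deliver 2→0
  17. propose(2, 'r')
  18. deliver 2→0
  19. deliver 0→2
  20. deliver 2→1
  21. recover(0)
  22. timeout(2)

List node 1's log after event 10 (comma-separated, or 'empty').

w

after 1 — timeout(2): n2:cand/t1/[-]
after 2 — deliver 2→1: n1:foll/t1/[-]
after 3 — deliver 1→2: n2:lead/t1/[-]
after 4 — deliver 2→0: n0:foll/t1/[-]
after 5 — deliver 0→2: ·
after 6 — propose(2,'w'): n2:lead/t1/[w]
after 7 — deliver 2→1: n1:foll/t1/[w]
after 8 — deliver 1→2: ·
after 9 — deliver 2→0: n0:foll/t1/[w]
after 10 — deliver 0→2: ·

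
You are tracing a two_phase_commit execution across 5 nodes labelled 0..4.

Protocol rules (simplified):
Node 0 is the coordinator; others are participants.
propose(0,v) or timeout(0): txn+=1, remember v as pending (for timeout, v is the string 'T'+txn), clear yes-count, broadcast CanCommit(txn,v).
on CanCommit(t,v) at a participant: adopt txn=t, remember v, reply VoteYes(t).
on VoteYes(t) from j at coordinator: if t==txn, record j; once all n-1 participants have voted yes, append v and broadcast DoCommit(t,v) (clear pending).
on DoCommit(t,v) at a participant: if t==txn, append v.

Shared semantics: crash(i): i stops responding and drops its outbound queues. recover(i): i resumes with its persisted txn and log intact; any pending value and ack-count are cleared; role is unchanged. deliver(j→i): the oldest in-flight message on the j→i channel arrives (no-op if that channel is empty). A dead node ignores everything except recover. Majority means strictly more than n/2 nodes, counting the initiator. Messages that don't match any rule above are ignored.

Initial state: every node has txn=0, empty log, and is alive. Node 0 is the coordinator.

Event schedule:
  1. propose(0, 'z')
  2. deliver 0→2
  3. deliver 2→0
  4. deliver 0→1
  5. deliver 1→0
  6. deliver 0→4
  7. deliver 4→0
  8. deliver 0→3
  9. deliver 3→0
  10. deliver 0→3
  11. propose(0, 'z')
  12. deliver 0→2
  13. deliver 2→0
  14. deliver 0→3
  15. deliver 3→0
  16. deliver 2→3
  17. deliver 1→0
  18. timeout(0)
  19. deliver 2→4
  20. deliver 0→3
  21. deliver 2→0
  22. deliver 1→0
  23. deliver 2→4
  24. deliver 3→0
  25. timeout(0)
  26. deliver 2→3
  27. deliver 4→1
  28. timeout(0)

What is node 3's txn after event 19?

after 1 — propose(0,'z'): n0:coor/t1/[-]
after 2 — deliver 0→2: n2:part/t1/[-]
after 3 — deliver 2→0: ·
after 4 — deliver 0→1: n1:part/t1/[-]
after 5 — deliver 1→0: ·
after 6 — deliver 0→4: n4:part/t1/[-]
after 7 — deliver 4→0: ·
after 8 — deliver 0→3: n3:part/t1/[-]
after 9 — deliver 3→0: n0:coor/t1/[z]
after 10 — deliver 0→3: n3:part/t1/[z]
after 11 — propose(0,'z'): n0:coor/t2/[z]
after 12 — deliver 0→2: n2:part/t1/[z]
after 13 — deliver 2→0: ·
after 14 — deliver 0→3: n3:part/t2/[z]
after 15 — deliver 3→0: ·
after 16 — deliver 2→3: ·
after 17 — deliver 1→0: ·
after 18 — timeout(0): n0:coor/t3/[z]
after 19 — deliver 2→4: ·

2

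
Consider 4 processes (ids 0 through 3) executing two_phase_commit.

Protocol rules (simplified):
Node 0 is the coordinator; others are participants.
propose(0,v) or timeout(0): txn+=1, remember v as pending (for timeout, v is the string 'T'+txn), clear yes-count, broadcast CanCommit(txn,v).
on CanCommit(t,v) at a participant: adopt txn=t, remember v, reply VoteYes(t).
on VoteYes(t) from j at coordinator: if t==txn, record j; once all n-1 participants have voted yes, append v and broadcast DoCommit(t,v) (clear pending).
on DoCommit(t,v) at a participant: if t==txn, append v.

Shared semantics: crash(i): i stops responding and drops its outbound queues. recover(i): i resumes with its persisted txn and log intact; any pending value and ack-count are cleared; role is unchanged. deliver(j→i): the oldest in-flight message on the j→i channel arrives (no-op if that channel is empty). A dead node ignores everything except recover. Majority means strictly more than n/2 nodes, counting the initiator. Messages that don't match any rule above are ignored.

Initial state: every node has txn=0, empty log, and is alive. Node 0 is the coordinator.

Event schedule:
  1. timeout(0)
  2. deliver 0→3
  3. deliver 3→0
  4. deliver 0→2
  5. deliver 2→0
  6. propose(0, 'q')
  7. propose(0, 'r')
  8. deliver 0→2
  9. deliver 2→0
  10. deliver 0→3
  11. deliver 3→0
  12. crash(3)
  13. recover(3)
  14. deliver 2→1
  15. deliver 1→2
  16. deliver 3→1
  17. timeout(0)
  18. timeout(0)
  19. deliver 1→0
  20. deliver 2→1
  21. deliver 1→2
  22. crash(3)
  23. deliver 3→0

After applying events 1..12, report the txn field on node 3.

2

after 1 — timeout(0): n0:coor/t1/[-]
after 2 — deliver 0→3: n3:part/t1/[-]
after 3 — deliver 3→0: ·
after 4 — deliver 0→2: n2:part/t1/[-]
after 5 — deliver 2→0: ·
after 6 — propose(0,'q'): n0:coor/t2/[-]
after 7 — propose(0,'r'): n0:coor/t3/[-]
after 8 — deliver 0→2: n2:part/t2/[-]
after 9 — deliver 2→0: ·
after 10 — deliver 0→3: n3:part/t2/[-]
after 11 — deliver 3→0: ·
after 12 — crash(3): n3:✗part/t2/[-]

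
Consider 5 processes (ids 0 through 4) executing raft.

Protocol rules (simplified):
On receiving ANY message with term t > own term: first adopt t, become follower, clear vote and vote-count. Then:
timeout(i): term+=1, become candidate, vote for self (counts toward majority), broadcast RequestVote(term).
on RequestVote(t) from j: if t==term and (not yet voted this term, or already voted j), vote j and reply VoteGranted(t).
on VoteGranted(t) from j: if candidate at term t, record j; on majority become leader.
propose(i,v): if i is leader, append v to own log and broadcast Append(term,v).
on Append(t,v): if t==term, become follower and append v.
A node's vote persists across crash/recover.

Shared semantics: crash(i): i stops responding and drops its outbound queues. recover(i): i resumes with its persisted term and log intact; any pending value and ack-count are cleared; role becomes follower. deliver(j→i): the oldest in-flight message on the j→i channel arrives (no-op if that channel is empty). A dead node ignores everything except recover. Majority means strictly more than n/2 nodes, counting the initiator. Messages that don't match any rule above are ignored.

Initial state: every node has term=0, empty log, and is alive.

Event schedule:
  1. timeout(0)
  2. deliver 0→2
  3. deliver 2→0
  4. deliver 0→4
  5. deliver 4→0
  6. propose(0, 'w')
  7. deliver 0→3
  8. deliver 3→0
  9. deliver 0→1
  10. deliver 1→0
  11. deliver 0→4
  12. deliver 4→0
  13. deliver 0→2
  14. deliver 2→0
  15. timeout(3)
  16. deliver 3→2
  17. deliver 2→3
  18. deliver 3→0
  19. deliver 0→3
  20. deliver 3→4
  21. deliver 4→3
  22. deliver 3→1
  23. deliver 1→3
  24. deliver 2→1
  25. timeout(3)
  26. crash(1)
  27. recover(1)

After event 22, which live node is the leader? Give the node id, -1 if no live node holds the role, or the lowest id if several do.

3

[1] timeout(0) → N0(cand t1 [-])
[2] deliver 0→2 → N2(foll t1 [-])
[3] deliver 2→0 → ∅
[4] deliver 0→4 → N4(foll t1 [-])
[5] deliver 4→0 → N0(lead t1 [-])
[6] propose(0,'w') → N0(lead t1 [w])
[7] deliver 0→3 → N3(foll t1 [-])
[8] deliver 3→0 → ∅
[9] deliver 0→1 → N1(foll t1 [-])
[10] deliver 1→0 → ∅
[11] deliver 0→4 → N4(foll t1 [w])
[12] deliver 4→0 → ∅
[13] deliver 0→2 → N2(foll t1 [w])
[14] deliver 2→0 → ∅
[15] timeout(3) → N3(cand t2 [-])
[16] deliver 3→2 → N2(foll t2 [w])
[17] deliver 2→3 → ∅
[18] deliver 3→0 → N0(foll t2 [w])
[19] deliver 0→3 → ∅
[20] deliver 3→4 → N4(foll t2 [w])
[21] deliver 4→3 → N3(lead t2 [-])
[22] deliver 3→1 → N1(foll t2 [-])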